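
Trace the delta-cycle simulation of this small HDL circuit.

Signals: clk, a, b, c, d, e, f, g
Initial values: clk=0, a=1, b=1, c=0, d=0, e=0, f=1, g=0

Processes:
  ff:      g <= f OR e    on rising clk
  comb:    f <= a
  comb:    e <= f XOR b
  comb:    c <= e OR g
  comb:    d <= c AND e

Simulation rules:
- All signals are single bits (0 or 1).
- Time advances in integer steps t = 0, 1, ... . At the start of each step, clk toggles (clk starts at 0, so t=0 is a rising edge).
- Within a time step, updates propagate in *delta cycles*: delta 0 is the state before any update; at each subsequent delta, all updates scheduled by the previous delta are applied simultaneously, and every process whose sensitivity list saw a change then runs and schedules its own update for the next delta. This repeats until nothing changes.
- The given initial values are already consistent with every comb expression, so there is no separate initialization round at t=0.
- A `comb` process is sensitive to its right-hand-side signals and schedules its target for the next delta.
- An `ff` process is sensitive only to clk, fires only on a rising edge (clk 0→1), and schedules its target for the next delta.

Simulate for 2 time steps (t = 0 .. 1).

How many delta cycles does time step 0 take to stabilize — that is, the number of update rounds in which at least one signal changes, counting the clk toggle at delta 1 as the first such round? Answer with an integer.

3

t=0 Δ0: e=0 a=1 b=1 d=0 clk=0 g=0 c=0 f=1
  Δ1: clk:0→1
  Δ2: g:0→1
  Δ3: c:0→1
  (3Δ to stable)
t=1 Δ0: e=0 a=1 b=1 d=0 clk=1 g=1 c=1 f=1
  Δ1: clk:1→0
  (1Δ to stable)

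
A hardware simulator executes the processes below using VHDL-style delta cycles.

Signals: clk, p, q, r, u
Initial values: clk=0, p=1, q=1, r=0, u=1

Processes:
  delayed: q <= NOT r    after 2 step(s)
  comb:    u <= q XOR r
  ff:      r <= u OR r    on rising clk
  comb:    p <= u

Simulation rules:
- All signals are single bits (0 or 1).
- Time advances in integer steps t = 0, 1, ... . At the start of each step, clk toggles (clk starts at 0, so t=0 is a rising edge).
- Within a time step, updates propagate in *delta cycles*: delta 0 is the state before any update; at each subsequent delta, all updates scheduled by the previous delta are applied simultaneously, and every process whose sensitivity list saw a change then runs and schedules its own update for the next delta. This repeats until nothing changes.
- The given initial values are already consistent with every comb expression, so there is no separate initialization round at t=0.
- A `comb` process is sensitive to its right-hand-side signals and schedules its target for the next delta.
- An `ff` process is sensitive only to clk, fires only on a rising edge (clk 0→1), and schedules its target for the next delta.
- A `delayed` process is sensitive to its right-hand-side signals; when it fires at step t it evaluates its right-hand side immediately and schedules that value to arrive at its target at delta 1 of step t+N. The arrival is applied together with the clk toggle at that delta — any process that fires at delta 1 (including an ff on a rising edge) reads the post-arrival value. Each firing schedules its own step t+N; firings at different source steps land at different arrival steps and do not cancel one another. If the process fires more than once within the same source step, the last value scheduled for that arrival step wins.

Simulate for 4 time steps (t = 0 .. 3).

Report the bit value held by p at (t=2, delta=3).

1

t0.Δ0 p=1 q=1 r=0 clk=0 u=1
t0.Δ1 p=1 q=1 r=0 clk=1 u=1
t0.Δ2 p=1 q=1 r=1 clk=1 u=1
t0.Δ3 p=1 q=1 r=1 clk=1 u=0
t0.Δ4 p=0 q=1 r=1 clk=1 u=0
t1.Δ0 p=0 q=1 r=1 clk=1 u=0
t1.Δ1 p=0 q=1 r=1 clk=0 u=0
t2.Δ0 p=0 q=1 r=1 clk=0 u=0
t2.Δ1 p=0 q=0 r=1 clk=1 u=0
t2.Δ2 p=0 q=0 r=1 clk=1 u=1
t2.Δ3 p=1 q=0 r=1 clk=1 u=1
t3.Δ0 p=1 q=0 r=1 clk=1 u=1
t3.Δ1 p=1 q=0 r=1 clk=0 u=1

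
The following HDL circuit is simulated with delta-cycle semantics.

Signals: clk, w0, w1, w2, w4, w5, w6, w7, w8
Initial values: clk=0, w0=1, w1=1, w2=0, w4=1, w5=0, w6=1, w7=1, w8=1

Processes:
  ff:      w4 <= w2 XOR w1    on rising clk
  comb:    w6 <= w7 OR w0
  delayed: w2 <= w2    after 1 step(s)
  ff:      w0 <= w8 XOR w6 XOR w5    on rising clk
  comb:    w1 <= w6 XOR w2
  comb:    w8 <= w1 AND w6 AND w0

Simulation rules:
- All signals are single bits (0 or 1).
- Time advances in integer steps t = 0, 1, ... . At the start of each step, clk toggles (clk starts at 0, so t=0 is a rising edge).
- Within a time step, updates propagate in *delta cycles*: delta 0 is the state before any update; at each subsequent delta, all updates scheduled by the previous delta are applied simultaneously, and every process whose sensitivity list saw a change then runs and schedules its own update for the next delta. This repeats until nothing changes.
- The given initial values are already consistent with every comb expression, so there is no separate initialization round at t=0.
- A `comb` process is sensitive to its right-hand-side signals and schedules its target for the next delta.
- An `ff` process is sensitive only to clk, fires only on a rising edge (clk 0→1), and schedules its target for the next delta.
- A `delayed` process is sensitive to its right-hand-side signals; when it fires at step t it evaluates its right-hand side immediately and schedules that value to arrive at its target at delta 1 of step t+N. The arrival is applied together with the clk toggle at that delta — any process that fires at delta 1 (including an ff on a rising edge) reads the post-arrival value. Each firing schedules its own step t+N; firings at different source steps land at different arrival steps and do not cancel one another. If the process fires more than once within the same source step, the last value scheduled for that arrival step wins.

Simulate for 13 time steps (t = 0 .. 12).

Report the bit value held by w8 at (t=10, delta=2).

[bits: w6,w5,w4,w0,w2,w7,w1,clk,w8]
t=0: Δ0=101101101 Δ1=101101111 Δ2=101001111 Δ3=101001110 | 3Δ
t=1: Δ0=101001110 Δ1=101001100 | 1Δ
t=2: Δ0=101001100 Δ1=101001110 Δ2=101101110 Δ3=101101111 | 3Δ
t=3: Δ0=101101111 Δ1=101101101 | 1Δ
t=4: Δ0=101101101 Δ1=101101111 Δ2=101001111 Δ3=101001110 | 3Δ
t=5: Δ0=101001110 Δ1=101001100 | 1Δ
t=6: Δ0=101001100 Δ1=101001110 Δ2=101101110 Δ3=101101111 | 3Δ
t=7: Δ0=101101111 Δ1=101101101 | 1Δ
t=8: Δ0=101101101 Δ1=101101111 Δ2=101001111 Δ3=101001110 | 3Δ
t=9: Δ0=101001110 Δ1=101001100 | 1Δ
t=10: Δ0=101001100 Δ1=101001110 Δ2=101101110 Δ3=101101111 | 3Δ
t=11: Δ0=101101111 Δ1=101101101 | 1Δ
t=12: Δ0=101101101 Δ1=101101111 Δ2=101001111 Δ3=101001110 | 3Δ

0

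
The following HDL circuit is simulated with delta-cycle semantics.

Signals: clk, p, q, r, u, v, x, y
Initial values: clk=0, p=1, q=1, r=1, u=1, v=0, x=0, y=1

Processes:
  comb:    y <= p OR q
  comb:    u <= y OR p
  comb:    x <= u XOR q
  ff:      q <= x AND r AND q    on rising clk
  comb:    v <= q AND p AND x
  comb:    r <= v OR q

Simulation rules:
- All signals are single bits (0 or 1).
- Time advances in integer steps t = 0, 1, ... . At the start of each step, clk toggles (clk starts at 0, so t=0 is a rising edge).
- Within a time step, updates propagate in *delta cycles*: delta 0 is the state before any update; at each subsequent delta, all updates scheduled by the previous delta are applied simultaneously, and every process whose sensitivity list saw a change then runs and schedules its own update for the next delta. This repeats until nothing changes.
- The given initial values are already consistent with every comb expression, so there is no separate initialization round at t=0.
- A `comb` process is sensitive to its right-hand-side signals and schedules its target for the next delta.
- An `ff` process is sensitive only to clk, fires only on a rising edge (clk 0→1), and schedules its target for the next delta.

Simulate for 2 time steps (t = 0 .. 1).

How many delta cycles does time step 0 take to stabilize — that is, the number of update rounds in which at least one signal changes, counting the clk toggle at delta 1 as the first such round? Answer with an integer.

[bits: u,x,y,clk,v,p,q,r]
t=0: Δ0=10100111 Δ1=10110111 Δ2=10110101 Δ3=11110100 | 3Δ
t=1: Δ0=11110100 Δ1=11100100 | 1Δ

3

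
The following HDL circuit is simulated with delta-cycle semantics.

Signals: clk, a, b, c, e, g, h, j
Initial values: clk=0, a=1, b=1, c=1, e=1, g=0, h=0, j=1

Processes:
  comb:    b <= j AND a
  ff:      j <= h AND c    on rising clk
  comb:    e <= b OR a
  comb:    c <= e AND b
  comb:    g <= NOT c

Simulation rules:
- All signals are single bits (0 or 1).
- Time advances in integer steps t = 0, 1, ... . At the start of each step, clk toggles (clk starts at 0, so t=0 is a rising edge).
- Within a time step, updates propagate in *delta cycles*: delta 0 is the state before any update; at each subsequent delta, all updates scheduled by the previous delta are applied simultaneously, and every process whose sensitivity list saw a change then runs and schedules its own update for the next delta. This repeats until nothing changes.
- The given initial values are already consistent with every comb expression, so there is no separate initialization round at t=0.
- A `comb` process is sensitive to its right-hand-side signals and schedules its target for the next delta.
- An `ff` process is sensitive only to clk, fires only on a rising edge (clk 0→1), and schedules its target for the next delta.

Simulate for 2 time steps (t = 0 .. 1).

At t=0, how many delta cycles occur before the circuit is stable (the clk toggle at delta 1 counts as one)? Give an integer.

5

t=0 Δ0: clk=0 j=1 b=1 c=1 g=0 e=1 a=1 h=0
  Δ1: clk:0→1
  Δ2: j:1→0
  Δ3: b:1→0
  Δ4: c:1→0
  Δ5: g:0→1
  (5Δ to stable)
t=1 Δ0: clk=1 j=0 b=0 c=0 g=1 e=1 a=1 h=0
  Δ1: clk:1→0
  (1Δ to stable)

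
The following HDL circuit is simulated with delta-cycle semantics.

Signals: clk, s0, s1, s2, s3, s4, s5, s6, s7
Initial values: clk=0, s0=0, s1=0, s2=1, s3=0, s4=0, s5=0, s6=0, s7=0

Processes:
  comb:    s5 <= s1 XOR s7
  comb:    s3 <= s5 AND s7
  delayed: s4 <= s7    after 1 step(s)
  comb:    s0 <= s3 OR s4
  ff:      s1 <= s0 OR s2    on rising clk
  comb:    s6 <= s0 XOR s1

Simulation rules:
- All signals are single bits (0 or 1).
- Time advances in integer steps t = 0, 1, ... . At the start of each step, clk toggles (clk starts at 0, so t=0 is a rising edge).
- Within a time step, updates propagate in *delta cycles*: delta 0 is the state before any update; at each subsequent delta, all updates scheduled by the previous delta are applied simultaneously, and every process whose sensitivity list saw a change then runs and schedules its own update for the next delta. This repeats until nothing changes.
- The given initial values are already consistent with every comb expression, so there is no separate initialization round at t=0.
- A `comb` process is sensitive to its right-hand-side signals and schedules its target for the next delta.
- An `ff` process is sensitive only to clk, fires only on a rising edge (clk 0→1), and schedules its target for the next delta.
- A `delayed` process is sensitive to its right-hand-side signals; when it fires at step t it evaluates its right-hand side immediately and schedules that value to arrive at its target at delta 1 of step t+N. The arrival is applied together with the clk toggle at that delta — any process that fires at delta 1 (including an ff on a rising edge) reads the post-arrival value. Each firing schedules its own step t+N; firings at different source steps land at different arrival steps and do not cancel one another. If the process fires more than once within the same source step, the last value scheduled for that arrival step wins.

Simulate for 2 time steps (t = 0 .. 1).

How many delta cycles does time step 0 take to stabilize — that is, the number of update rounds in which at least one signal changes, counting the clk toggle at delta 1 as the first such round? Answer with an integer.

[bits: s0,clk,s6,s4,s3,s5,s1,s2,s7]
t=0: Δ0=000000010 Δ1=010000010 Δ2=010000110 Δ3=011001110 | 3Δ
t=1: Δ0=011001110 Δ1=001001110 | 1Δ

3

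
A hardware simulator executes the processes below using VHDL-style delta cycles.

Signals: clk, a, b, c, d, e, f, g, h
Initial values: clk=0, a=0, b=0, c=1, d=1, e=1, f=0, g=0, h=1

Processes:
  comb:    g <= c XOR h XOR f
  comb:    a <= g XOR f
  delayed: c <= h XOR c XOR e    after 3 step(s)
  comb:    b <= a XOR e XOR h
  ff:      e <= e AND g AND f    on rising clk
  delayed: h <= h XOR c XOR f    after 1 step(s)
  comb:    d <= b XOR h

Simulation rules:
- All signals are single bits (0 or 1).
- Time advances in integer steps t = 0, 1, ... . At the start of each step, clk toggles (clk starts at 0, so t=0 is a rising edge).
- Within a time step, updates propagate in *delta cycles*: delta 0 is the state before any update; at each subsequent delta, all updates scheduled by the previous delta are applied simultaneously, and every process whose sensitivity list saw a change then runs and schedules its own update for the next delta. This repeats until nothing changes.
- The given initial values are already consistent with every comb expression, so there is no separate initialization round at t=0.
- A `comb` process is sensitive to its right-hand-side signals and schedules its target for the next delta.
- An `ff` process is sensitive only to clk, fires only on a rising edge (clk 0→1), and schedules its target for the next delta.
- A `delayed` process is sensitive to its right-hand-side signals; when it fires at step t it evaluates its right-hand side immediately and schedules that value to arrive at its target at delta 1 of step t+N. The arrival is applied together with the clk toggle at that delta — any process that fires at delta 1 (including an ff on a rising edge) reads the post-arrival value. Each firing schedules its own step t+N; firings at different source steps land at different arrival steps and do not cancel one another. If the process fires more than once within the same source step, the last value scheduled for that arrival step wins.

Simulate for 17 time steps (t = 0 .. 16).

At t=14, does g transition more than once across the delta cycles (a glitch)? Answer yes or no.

no

t=0 Δ0: b=0 f=0 c=1 e=1 a=0 g=0 h=1 d=1 clk=0
  Δ1: clk:0→1
  Δ2: e:1→0
  Δ3: b:0→1
  Δ4: d:1→0
  (4Δ to stable)
t=1 Δ0: b=1 f=0 c=1 e=0 a=0 g=0 h=1 d=0 clk=1
  Δ1: clk:1→0
  (1Δ to stable)
t=2 Δ0: b=1 f=0 c=1 e=0 a=0 g=0 h=1 d=0 clk=0
  Δ1: clk:0→1
  (1Δ to stable)
t=3 Δ0: b=1 f=0 c=1 e=0 a=0 g=0 h=1 d=0 clk=1
  Δ1: c:1→0, clk:1→0
  Δ2: g:0→1
  Δ3: a:0→1
  Δ4: b:1→0
  Δ5: d:0→1
  (5Δ to stable)
t=4 Δ0: b=0 f=0 c=0 e=0 a=1 g=1 h=1 d=1 clk=0
  Δ1: clk:0→1
  (1Δ to stable)
t=5 Δ0: b=0 f=0 c=0 e=0 a=1 g=1 h=1 d=1 clk=1
  Δ1: clk:1→0
  (1Δ to stable)
t=6 Δ0: b=0 f=0 c=0 e=0 a=1 g=1 h=1 d=1 clk=0
  Δ1: c:0→1, clk:0→1
  Δ2: g:1→0
  Δ3: a:1→0
  Δ4: b:0→1
  Δ5: d:1→0
  (5Δ to stable)
t=7 Δ0: b=1 f=0 c=1 e=0 a=0 g=0 h=1 d=0 clk=1
  Δ1: h:1→0, clk:1→0
  Δ2: b:1→0, g:0→1, d:0→1
  Δ3: a:0→1, d:1→0
  Δ4: b:0→1
  Δ5: d:0→1
  (5Δ to stable)
t=8 Δ0: b=1 f=0 c=1 e=0 a=1 g=1 h=0 d=1 clk=0
  Δ1: h:0→1, clk:0→1
  Δ2: b:1→0, g:1→0, d:1→0
  Δ3: a:1→0, d:0→1
  Δ4: b:0→1
  Δ5: d:1→0
  (5Δ to stable)
t=9 Δ0: b=1 f=0 c=1 e=0 a=0 g=0 h=1 d=0 clk=1
  Δ1: c:1→0, h:1→0, clk:1→0
  Δ2: b:1→0, d:0→1
  Δ3: d:1→0
  (3Δ to stable)
t=10 Δ0: b=0 f=0 c=0 e=0 a=0 g=0 h=0 d=0 clk=0
  Δ1: c:0→1, clk:0→1
  Δ2: g:0→1
  Δ3: a:0→1
  Δ4: b:0→1
  Δ5: d:0→1
  (5Δ to stable)
t=11 Δ0: b=1 f=0 c=1 e=0 a=1 g=1 h=0 d=1 clk=1
  Δ1: c:1→0, h:0→1, clk:1→0
  Δ2: b:1→0, d:1→0
  Δ3: d:0→1
  (3Δ to stable)
t=12 Δ0: b=0 f=0 c=0 e=0 a=1 g=1 h=1 d=1 clk=0
  Δ1: clk:0→1
  (1Δ to stable)
t=13 Δ0: b=0 f=0 c=0 e=0 a=1 g=1 h=1 d=1 clk=1
  Δ1: c:0→1, clk:1→0
  Δ2: g:1→0
  Δ3: a:1→0
  Δ4: b:0→1
  Δ5: d:1→0
  (5Δ to stable)
t=14 Δ0: b=1 f=0 c=1 e=0 a=0 g=0 h=1 d=0 clk=0
  Δ1: h:1→0, clk:0→1
  Δ2: b:1→0, g:0→1, d:0→1
  Δ3: a:0→1, d:1→0
  Δ4: b:0→1
  Δ5: d:0→1
  (5Δ to stable)
t=15 Δ0: b=1 f=0 c=1 e=0 a=1 g=1 h=0 d=1 clk=1
  Δ1: h:0→1, clk:1→0
  Δ2: b:1→0, g:1→0, d:1→0
  Δ3: a:1→0, d:0→1
  Δ4: b:0→1
  Δ5: d:1→0
  (5Δ to stable)
t=16 Δ0: b=1 f=0 c=1 e=0 a=0 g=0 h=1 d=0 clk=0
  Δ1: c:1→0, h:1→0, clk:0→1
  Δ2: b:1→0, d:0→1
  Δ3: d:1→0
  (3Δ to stable)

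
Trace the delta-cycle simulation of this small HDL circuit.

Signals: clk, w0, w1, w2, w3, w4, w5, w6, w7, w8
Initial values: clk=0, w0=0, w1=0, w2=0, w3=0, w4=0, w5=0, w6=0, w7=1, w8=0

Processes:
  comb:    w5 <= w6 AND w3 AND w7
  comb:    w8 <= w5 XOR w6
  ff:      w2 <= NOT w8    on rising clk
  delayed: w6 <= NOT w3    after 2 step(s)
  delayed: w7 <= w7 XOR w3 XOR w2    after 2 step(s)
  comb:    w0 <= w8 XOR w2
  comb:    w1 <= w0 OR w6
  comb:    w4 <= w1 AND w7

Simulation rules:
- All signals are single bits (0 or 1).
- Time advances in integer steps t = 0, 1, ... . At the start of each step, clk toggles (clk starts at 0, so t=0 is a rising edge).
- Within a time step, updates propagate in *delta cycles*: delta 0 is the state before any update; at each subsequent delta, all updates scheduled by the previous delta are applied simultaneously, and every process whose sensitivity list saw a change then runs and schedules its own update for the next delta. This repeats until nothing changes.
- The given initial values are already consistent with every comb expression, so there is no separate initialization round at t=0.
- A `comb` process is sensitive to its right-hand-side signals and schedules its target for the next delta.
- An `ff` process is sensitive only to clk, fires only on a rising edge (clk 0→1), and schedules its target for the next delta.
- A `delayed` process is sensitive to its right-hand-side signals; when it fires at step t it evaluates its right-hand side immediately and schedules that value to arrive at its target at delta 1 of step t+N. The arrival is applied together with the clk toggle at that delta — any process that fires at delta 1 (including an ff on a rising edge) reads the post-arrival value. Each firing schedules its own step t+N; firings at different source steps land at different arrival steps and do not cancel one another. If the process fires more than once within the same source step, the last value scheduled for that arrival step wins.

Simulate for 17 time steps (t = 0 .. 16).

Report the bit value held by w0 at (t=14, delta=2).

1

t0.Δ0 w2=0 clk=0 w0=0 w5=0 w6=0 w7=1 w1=0 w8=0 w4=0 w3=0
t0.Δ1 w2=0 clk=1 w0=0 w5=0 w6=0 w7=1 w1=0 w8=0 w4=0 w3=0
t0.Δ2 w2=1 clk=1 w0=0 w5=0 w6=0 w7=1 w1=0 w8=0 w4=0 w3=0
t0.Δ3 w2=1 clk=1 w0=1 w5=0 w6=0 w7=1 w1=0 w8=0 w4=0 w3=0
t0.Δ4 w2=1 clk=1 w0=1 w5=0 w6=0 w7=1 w1=1 w8=0 w4=0 w3=0
t0.Δ5 w2=1 clk=1 w0=1 w5=0 w6=0 w7=1 w1=1 w8=0 w4=1 w3=0
t1.Δ0 w2=1 clk=1 w0=1 w5=0 w6=0 w7=1 w1=1 w8=0 w4=1 w3=0
t1.Δ1 w2=1 clk=0 w0=1 w5=0 w6=0 w7=1 w1=1 w8=0 w4=1 w3=0
t2.Δ0 w2=1 clk=0 w0=1 w5=0 w6=0 w7=1 w1=1 w8=0 w4=1 w3=0
t2.Δ1 w2=1 clk=1 w0=1 w5=0 w6=0 w7=0 w1=1 w8=0 w4=1 w3=0
t2.Δ2 w2=1 clk=1 w0=1 w5=0 w6=0 w7=0 w1=1 w8=0 w4=0 w3=0
t3.Δ0 w2=1 clk=1 w0=1 w5=0 w6=0 w7=0 w1=1 w8=0 w4=0 w3=0
t3.Δ1 w2=1 clk=0 w0=1 w5=0 w6=0 w7=0 w1=1 w8=0 w4=0 w3=0
t4.Δ0 w2=1 clk=0 w0=1 w5=0 w6=0 w7=0 w1=1 w8=0 w4=0 w3=0
t4.Δ1 w2=1 clk=1 w0=1 w5=0 w6=0 w7=1 w1=1 w8=0 w4=0 w3=0
t4.Δ2 w2=1 clk=1 w0=1 w5=0 w6=0 w7=1 w1=1 w8=0 w4=1 w3=0
t5.Δ0 w2=1 clk=1 w0=1 w5=0 w6=0 w7=1 w1=1 w8=0 w4=1 w3=0
t5.Δ1 w2=1 clk=0 w0=1 w5=0 w6=0 w7=1 w1=1 w8=0 w4=1 w3=0
t6.Δ0 w2=1 clk=0 w0=1 w5=0 w6=0 w7=1 w1=1 w8=0 w4=1 w3=0
t6.Δ1 w2=1 clk=1 w0=1 w5=0 w6=0 w7=0 w1=1 w8=0 w4=1 w3=0
t6.Δ2 w2=1 clk=1 w0=1 w5=0 w6=0 w7=0 w1=1 w8=0 w4=0 w3=0
t7.Δ0 w2=1 clk=1 w0=1 w5=0 w6=0 w7=0 w1=1 w8=0 w4=0 w3=0
t7.Δ1 w2=1 clk=0 w0=1 w5=0 w6=0 w7=0 w1=1 w8=0 w4=0 w3=0
t8.Δ0 w2=1 clk=0 w0=1 w5=0 w6=0 w7=0 w1=1 w8=0 w4=0 w3=0
t8.Δ1 w2=1 clk=1 w0=1 w5=0 w6=0 w7=1 w1=1 w8=0 w4=0 w3=0
t8.Δ2 w2=1 clk=1 w0=1 w5=0 w6=0 w7=1 w1=1 w8=0 w4=1 w3=0
t9.Δ0 w2=1 clk=1 w0=1 w5=0 w6=0 w7=1 w1=1 w8=0 w4=1 w3=0
t9.Δ1 w2=1 clk=0 w0=1 w5=0 w6=0 w7=1 w1=1 w8=0 w4=1 w3=0
t10.Δ0 w2=1 clk=0 w0=1 w5=0 w6=0 w7=1 w1=1 w8=0 w4=1 w3=0
t10.Δ1 w2=1 clk=1 w0=1 w5=0 w6=0 w7=0 w1=1 w8=0 w4=1 w3=0
t10.Δ2 w2=1 clk=1 w0=1 w5=0 w6=0 w7=0 w1=1 w8=0 w4=0 w3=0
t11.Δ0 w2=1 clk=1 w0=1 w5=0 w6=0 w7=0 w1=1 w8=0 w4=0 w3=0
t11.Δ1 w2=1 clk=0 w0=1 w5=0 w6=0 w7=0 w1=1 w8=0 w4=0 w3=0
t12.Δ0 w2=1 clk=0 w0=1 w5=0 w6=0 w7=0 w1=1 w8=0 w4=0 w3=0
t12.Δ1 w2=1 clk=1 w0=1 w5=0 w6=0 w7=1 w1=1 w8=0 w4=0 w3=0
t12.Δ2 w2=1 clk=1 w0=1 w5=0 w6=0 w7=1 w1=1 w8=0 w4=1 w3=0
t13.Δ0 w2=1 clk=1 w0=1 w5=0 w6=0 w7=1 w1=1 w8=0 w4=1 w3=0
t13.Δ1 w2=1 clk=0 w0=1 w5=0 w6=0 w7=1 w1=1 w8=0 w4=1 w3=0
t14.Δ0 w2=1 clk=0 w0=1 w5=0 w6=0 w7=1 w1=1 w8=0 w4=1 w3=0
t14.Δ1 w2=1 clk=1 w0=1 w5=0 w6=0 w7=0 w1=1 w8=0 w4=1 w3=0
t14.Δ2 w2=1 clk=1 w0=1 w5=0 w6=0 w7=0 w1=1 w8=0 w4=0 w3=0
t15.Δ0 w2=1 clk=1 w0=1 w5=0 w6=0 w7=0 w1=1 w8=0 w4=0 w3=0
t15.Δ1 w2=1 clk=0 w0=1 w5=0 w6=0 w7=0 w1=1 w8=0 w4=0 w3=0
t16.Δ0 w2=1 clk=0 w0=1 w5=0 w6=0 w7=0 w1=1 w8=0 w4=0 w3=0
t16.Δ1 w2=1 clk=1 w0=1 w5=0 w6=0 w7=1 w1=1 w8=0 w4=0 w3=0
t16.Δ2 w2=1 clk=1 w0=1 w5=0 w6=0 w7=1 w1=1 w8=0 w4=1 w3=0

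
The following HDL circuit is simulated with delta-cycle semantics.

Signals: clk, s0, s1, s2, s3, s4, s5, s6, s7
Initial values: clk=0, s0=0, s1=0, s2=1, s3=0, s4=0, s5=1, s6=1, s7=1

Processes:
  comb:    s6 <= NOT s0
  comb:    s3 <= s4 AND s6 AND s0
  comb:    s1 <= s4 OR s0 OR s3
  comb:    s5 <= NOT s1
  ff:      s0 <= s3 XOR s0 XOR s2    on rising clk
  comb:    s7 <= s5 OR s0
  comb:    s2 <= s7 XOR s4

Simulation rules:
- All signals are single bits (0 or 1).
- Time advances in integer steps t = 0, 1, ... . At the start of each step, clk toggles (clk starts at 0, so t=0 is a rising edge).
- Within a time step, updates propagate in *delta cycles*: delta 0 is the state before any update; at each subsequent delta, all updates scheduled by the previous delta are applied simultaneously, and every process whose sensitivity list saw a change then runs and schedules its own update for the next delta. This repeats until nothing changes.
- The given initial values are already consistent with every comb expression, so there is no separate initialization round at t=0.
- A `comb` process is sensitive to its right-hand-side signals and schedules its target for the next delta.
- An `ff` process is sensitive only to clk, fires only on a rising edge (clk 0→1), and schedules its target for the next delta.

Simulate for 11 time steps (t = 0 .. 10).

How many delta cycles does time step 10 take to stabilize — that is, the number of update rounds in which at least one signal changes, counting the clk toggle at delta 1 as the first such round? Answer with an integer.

t=0 Δ0: s4=0 s3=0 s0=0 s5=1 s1=0 s2=1 s6=1 clk=0 s7=1
  Δ1: clk:0→1
  Δ2: s0:0→1
  Δ3: s1:0→1, s6:1→0
  Δ4: s5:1→0
  (4Δ to stable)
t=1 Δ0: s4=0 s3=0 s0=1 s5=0 s1=1 s2=1 s6=0 clk=1 s7=1
  Δ1: clk:1→0
  (1Δ to stable)
t=2 Δ0: s4=0 s3=0 s0=1 s5=0 s1=1 s2=1 s6=0 clk=0 s7=1
  Δ1: clk:0→1
  Δ2: s0:1→0
  Δ3: s1:1→0, s6:0→1, s7:1→0
  Δ4: s5:0→1, s2:1→0
  Δ5: s7:0→1
  Δ6: s2:0→1
  (6Δ to stable)
t=3 Δ0: s4=0 s3=0 s0=0 s5=1 s1=0 s2=1 s6=1 clk=1 s7=1
  Δ1: clk:1→0
  (1Δ to stable)
t=4 Δ0: s4=0 s3=0 s0=0 s5=1 s1=0 s2=1 s6=1 clk=0 s7=1
  Δ1: clk:0→1
  Δ2: s0:0→1
  Δ3: s1:0→1, s6:1→0
  Δ4: s5:1→0
  (4Δ to stable)
t=5 Δ0: s4=0 s3=0 s0=1 s5=0 s1=1 s2=1 s6=0 clk=1 s7=1
  Δ1: clk:1→0
  (1Δ to stable)
t=6 Δ0: s4=0 s3=0 s0=1 s5=0 s1=1 s2=1 s6=0 clk=0 s7=1
  Δ1: clk:0→1
  Δ2: s0:1→0
  Δ3: s1:1→0, s6:0→1, s7:1→0
  Δ4: s5:0→1, s2:1→0
  Δ5: s7:0→1
  Δ6: s2:0→1
  (6Δ to stable)
t=7 Δ0: s4=0 s3=0 s0=0 s5=1 s1=0 s2=1 s6=1 clk=1 s7=1
  Δ1: clk:1→0
  (1Δ to stable)
t=8 Δ0: s4=0 s3=0 s0=0 s5=1 s1=0 s2=1 s6=1 clk=0 s7=1
  Δ1: clk:0→1
  Δ2: s0:0→1
  Δ3: s1:0→1, s6:1→0
  Δ4: s5:1→0
  (4Δ to stable)
t=9 Δ0: s4=0 s3=0 s0=1 s5=0 s1=1 s2=1 s6=0 clk=1 s7=1
  Δ1: clk:1→0
  (1Δ to stable)
t=10 Δ0: s4=0 s3=0 s0=1 s5=0 s1=1 s2=1 s6=0 clk=0 s7=1
  Δ1: clk:0→1
  Δ2: s0:1→0
  Δ3: s1:1→0, s6:0→1, s7:1→0
  Δ4: s5:0→1, s2:1→0
  Δ5: s7:0→1
  Δ6: s2:0→1
  (6Δ to stable)

6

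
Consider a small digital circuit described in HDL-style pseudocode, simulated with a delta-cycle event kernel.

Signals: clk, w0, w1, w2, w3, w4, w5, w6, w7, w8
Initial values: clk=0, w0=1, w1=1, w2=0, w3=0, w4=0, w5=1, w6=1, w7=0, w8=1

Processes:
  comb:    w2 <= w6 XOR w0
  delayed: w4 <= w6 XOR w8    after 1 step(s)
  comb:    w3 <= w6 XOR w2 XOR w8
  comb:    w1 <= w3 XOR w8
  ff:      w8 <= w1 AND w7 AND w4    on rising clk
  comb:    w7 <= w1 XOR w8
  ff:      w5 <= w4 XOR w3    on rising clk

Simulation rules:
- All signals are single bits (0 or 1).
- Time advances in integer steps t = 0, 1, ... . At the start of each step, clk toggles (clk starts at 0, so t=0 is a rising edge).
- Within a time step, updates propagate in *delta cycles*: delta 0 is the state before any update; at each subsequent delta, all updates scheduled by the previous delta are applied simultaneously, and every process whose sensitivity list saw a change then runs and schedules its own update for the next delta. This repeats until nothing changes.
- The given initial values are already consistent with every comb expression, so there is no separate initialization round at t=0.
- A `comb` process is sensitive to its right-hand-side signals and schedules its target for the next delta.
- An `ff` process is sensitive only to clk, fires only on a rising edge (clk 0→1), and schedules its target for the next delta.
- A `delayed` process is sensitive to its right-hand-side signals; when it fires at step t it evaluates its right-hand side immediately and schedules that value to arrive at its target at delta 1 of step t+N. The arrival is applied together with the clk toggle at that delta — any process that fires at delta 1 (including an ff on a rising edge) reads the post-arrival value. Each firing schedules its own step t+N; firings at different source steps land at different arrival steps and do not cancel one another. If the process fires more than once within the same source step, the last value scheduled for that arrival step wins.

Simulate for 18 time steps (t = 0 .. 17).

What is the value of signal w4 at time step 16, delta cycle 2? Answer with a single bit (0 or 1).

t=0 Δ0: w8=1 w6=1 clk=0 w3=0 w5=1 w0=1 w7=0 w4=0 w1=1 w2=0
  Δ1: clk:0→1
  Δ2: w8:1→0, w5:1→0
  Δ3: w3:0→1, w7:0→1, w1:1→0
  Δ4: w7:1→0, w1:0→1
  Δ5: w7:0→1
  (5Δ to stable)
t=1 Δ0: w8=0 w6=1 clk=1 w3=1 w5=0 w0=1 w7=1 w4=0 w1=1 w2=0
  Δ1: clk:1→0, w4:0→1
  (1Δ to stable)
t=2 Δ0: w8=0 w6=1 clk=0 w3=1 w5=0 w0=1 w7=1 w4=1 w1=1 w2=0
  Δ1: clk:0→1
  Δ2: w8:0→1
  Δ3: w3:1→0, w7:1→0, w1:1→0
  Δ4: w7:0→1, w1:0→1
  Δ5: w7:1→0
  (5Δ to stable)
t=3 Δ0: w8=1 w6=1 clk=1 w3=0 w5=0 w0=1 w7=0 w4=1 w1=1 w2=0
  Δ1: clk:1→0, w4:1→0
  (1Δ to stable)
t=4 Δ0: w8=1 w6=1 clk=0 w3=0 w5=0 w0=1 w7=0 w4=0 w1=1 w2=0
  Δ1: clk:0→1
  Δ2: w8:1→0
  Δ3: w3:0→1, w7:0→1, w1:1→0
  Δ4: w7:1→0, w1:0→1
  Δ5: w7:0→1
  (5Δ to stable)
t=5 Δ0: w8=0 w6=1 clk=1 w3=1 w5=0 w0=1 w7=1 w4=0 w1=1 w2=0
  Δ1: clk:1→0, w4:0→1
  (1Δ to stable)
t=6 Δ0: w8=0 w6=1 clk=0 w3=1 w5=0 w0=1 w7=1 w4=1 w1=1 w2=0
  Δ1: clk:0→1
  Δ2: w8:0→1
  Δ3: w3:1→0, w7:1→0, w1:1→0
  Δ4: w7:0→1, w1:0→1
  Δ5: w7:1→0
  (5Δ to stable)
t=7 Δ0: w8=1 w6=1 clk=1 w3=0 w5=0 w0=1 w7=0 w4=1 w1=1 w2=0
  Δ1: clk:1→0, w4:1→0
  (1Δ to stable)
t=8 Δ0: w8=1 w6=1 clk=0 w3=0 w5=0 w0=1 w7=0 w4=0 w1=1 w2=0
  Δ1: clk:0→1
  Δ2: w8:1→0
  Δ3: w3:0→1, w7:0→1, w1:1→0
  Δ4: w7:1→0, w1:0→1
  Δ5: w7:0→1
  (5Δ to stable)
t=9 Δ0: w8=0 w6=1 clk=1 w3=1 w5=0 w0=1 w7=1 w4=0 w1=1 w2=0
  Δ1: clk:1→0, w4:0→1
  (1Δ to stable)
t=10 Δ0: w8=0 w6=1 clk=0 w3=1 w5=0 w0=1 w7=1 w4=1 w1=1 w2=0
  Δ1: clk:0→1
  Δ2: w8:0→1
  Δ3: w3:1→0, w7:1→0, w1:1→0
  Δ4: w7:0→1, w1:0→1
  Δ5: w7:1→0
  (5Δ to stable)
t=11 Δ0: w8=1 w6=1 clk=1 w3=0 w5=0 w0=1 w7=0 w4=1 w1=1 w2=0
  Δ1: clk:1→0, w4:1→0
  (1Δ to stable)
t=12 Δ0: w8=1 w6=1 clk=0 w3=0 w5=0 w0=1 w7=0 w4=0 w1=1 w2=0
  Δ1: clk:0→1
  Δ2: w8:1→0
  Δ3: w3:0→1, w7:0→1, w1:1→0
  Δ4: w7:1→0, w1:0→1
  Δ5: w7:0→1
  (5Δ to stable)
t=13 Δ0: w8=0 w6=1 clk=1 w3=1 w5=0 w0=1 w7=1 w4=0 w1=1 w2=0
  Δ1: clk:1→0, w4:0→1
  (1Δ to stable)
t=14 Δ0: w8=0 w6=1 clk=0 w3=1 w5=0 w0=1 w7=1 w4=1 w1=1 w2=0
  Δ1: clk:0→1
  Δ2: w8:0→1
  Δ3: w3:1→0, w7:1→0, w1:1→0
  Δ4: w7:0→1, w1:0→1
  Δ5: w7:1→0
  (5Δ to stable)
t=15 Δ0: w8=1 w6=1 clk=1 w3=0 w5=0 w0=1 w7=0 w4=1 w1=1 w2=0
  Δ1: clk:1→0, w4:1→0
  (1Δ to stable)
t=16 Δ0: w8=1 w6=1 clk=0 w3=0 w5=0 w0=1 w7=0 w4=0 w1=1 w2=0
  Δ1: clk:0→1
  Δ2: w8:1→0
  Δ3: w3:0→1, w7:0→1, w1:1→0
  Δ4: w7:1→0, w1:0→1
  Δ5: w7:0→1
  (5Δ to stable)
t=17 Δ0: w8=0 w6=1 clk=1 w3=1 w5=0 w0=1 w7=1 w4=0 w1=1 w2=0
  Δ1: clk:1→0, w4:0→1
  (1Δ to stable)

0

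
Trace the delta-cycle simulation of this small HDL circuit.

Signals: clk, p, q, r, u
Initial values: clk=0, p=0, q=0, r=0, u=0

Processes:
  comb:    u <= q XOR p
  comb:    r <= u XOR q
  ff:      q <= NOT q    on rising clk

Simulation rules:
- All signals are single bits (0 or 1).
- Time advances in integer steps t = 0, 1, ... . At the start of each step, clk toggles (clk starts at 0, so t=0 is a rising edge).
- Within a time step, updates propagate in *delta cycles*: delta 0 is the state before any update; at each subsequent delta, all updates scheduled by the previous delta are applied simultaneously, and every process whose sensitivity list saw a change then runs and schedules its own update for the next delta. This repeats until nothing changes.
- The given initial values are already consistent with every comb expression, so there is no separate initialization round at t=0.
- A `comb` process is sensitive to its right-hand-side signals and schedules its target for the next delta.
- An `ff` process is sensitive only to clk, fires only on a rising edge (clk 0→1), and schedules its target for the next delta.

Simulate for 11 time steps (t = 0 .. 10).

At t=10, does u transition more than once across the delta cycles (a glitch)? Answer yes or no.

t0.Δ0 q=0 p=0 u=0 clk=0 r=0
t0.Δ1 q=0 p=0 u=0 clk=1 r=0
t0.Δ2 q=1 p=0 u=0 clk=1 r=0
t0.Δ3 q=1 p=0 u=1 clk=1 r=1
t0.Δ4 q=1 p=0 u=1 clk=1 r=0
t1.Δ0 q=1 p=0 u=1 clk=1 r=0
t1.Δ1 q=1 p=0 u=1 clk=0 r=0
t2.Δ0 q=1 p=0 u=1 clk=0 r=0
t2.Δ1 q=1 p=0 u=1 clk=1 r=0
t2.Δ2 q=0 p=0 u=1 clk=1 r=0
t2.Δ3 q=0 p=0 u=0 clk=1 r=1
t2.Δ4 q=0 p=0 u=0 clk=1 r=0
t3.Δ0 q=0 p=0 u=0 clk=1 r=0
t3.Δ1 q=0 p=0 u=0 clk=0 r=0
t4.Δ0 q=0 p=0 u=0 clk=0 r=0
t4.Δ1 q=0 p=0 u=0 clk=1 r=0
t4.Δ2 q=1 p=0 u=0 clk=1 r=0
t4.Δ3 q=1 p=0 u=1 clk=1 r=1
t4.Δ4 q=1 p=0 u=1 clk=1 r=0
t5.Δ0 q=1 p=0 u=1 clk=1 r=0
t5.Δ1 q=1 p=0 u=1 clk=0 r=0
t6.Δ0 q=1 p=0 u=1 clk=0 r=0
t6.Δ1 q=1 p=0 u=1 clk=1 r=0
t6.Δ2 q=0 p=0 u=1 clk=1 r=0
t6.Δ3 q=0 p=0 u=0 clk=1 r=1
t6.Δ4 q=0 p=0 u=0 clk=1 r=0
t7.Δ0 q=0 p=0 u=0 clk=1 r=0
t7.Δ1 q=0 p=0 u=0 clk=0 r=0
t8.Δ0 q=0 p=0 u=0 clk=0 r=0
t8.Δ1 q=0 p=0 u=0 clk=1 r=0
t8.Δ2 q=1 p=0 u=0 clk=1 r=0
t8.Δ3 q=1 p=0 u=1 clk=1 r=1
t8.Δ4 q=1 p=0 u=1 clk=1 r=0
t9.Δ0 q=1 p=0 u=1 clk=1 r=0
t9.Δ1 q=1 p=0 u=1 clk=0 r=0
t10.Δ0 q=1 p=0 u=1 clk=0 r=0
t10.Δ1 q=1 p=0 u=1 clk=1 r=0
t10.Δ2 q=0 p=0 u=1 clk=1 r=0
t10.Δ3 q=0 p=0 u=0 clk=1 r=1
t10.Δ4 q=0 p=0 u=0 clk=1 r=0

no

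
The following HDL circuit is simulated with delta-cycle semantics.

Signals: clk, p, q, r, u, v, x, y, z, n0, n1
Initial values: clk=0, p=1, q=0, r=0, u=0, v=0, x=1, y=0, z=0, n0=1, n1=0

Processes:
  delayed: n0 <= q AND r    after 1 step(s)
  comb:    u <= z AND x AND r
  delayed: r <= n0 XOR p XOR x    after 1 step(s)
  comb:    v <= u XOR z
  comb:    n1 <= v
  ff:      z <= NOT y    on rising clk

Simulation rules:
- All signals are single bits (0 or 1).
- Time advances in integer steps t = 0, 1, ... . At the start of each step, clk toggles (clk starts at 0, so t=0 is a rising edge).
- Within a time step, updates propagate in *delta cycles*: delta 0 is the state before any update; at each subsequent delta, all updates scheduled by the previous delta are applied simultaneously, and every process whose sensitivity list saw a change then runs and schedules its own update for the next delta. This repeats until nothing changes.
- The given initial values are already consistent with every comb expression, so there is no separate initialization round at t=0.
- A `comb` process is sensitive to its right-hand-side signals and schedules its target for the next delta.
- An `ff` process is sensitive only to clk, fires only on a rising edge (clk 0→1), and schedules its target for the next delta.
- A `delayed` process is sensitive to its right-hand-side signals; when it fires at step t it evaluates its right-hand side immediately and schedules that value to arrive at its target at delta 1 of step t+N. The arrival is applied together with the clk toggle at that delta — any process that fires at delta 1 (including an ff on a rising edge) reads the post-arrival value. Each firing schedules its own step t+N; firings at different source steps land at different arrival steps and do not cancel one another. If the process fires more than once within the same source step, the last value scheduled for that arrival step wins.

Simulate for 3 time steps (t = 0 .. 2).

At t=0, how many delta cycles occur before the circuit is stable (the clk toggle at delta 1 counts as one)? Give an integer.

t=0 Δ0: z=0 q=0 n1=0 u=0 p=1 y=0 x=1 v=0 r=0 clk=0 n0=1
  Δ1: clk:0→1
  Δ2: z:0→1
  Δ3: v:0→1
  Δ4: n1:0→1
  (4Δ to stable)
t=1 Δ0: z=1 q=0 n1=1 u=0 p=1 y=0 x=1 v=1 r=0 clk=1 n0=1
  Δ1: clk:1→0
  (1Δ to stable)
t=2 Δ0: z=1 q=0 n1=1 u=0 p=1 y=0 x=1 v=1 r=0 clk=0 n0=1
  Δ1: clk:0→1
  (1Δ to stable)

4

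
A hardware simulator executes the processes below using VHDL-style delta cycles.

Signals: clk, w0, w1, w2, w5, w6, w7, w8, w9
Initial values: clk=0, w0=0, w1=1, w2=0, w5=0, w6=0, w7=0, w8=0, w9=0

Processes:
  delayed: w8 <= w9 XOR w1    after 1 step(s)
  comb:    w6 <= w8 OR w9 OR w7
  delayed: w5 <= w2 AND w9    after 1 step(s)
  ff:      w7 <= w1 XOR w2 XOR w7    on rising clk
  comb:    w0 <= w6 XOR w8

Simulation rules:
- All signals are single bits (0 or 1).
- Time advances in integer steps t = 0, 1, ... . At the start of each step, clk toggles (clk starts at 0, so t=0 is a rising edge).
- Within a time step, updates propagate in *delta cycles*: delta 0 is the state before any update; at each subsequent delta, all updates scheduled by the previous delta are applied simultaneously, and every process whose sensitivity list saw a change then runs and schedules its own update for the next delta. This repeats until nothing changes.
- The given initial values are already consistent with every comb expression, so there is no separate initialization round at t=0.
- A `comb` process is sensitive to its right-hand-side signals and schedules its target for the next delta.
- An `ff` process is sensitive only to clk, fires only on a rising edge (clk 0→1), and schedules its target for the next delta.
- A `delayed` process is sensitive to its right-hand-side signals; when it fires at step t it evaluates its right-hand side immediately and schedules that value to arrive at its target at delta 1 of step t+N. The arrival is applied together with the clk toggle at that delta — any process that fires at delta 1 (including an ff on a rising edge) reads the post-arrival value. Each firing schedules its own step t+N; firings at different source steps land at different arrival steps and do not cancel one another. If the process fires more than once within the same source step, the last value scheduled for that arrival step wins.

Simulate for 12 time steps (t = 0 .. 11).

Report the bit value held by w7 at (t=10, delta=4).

0

[bits: w1,w7,w6,clk,w5,w9,w2,w8,w0]
t=0: Δ0=100000000 Δ1=100100000 Δ2=110100000 Δ3=111100000 Δ4=111100001 | 4Δ
t=1: Δ0=111100001 Δ1=111000001 | 1Δ
t=2: Δ0=111000001 Δ1=111100001 Δ2=101100001 Δ3=100100001 Δ4=100100000 | 4Δ
t=3: Δ0=100100000 Δ1=100000000 | 1Δ
t=4: Δ0=100000000 Δ1=100100000 Δ2=110100000 Δ3=111100000 Δ4=111100001 | 4Δ
t=5: Δ0=111100001 Δ1=111000001 | 1Δ
t=6: Δ0=111000001 Δ1=111100001 Δ2=101100001 Δ3=100100001 Δ4=100100000 | 4Δ
t=7: Δ0=100100000 Δ1=100000000 | 1Δ
t=8: Δ0=100000000 Δ1=100100000 Δ2=110100000 Δ3=111100000 Δ4=111100001 | 4Δ
t=9: Δ0=111100001 Δ1=111000001 | 1Δ
t=10: Δ0=111000001 Δ1=111100001 Δ2=101100001 Δ3=100100001 Δ4=100100000 | 4Δ
t=11: Δ0=100100000 Δ1=100000000 | 1Δ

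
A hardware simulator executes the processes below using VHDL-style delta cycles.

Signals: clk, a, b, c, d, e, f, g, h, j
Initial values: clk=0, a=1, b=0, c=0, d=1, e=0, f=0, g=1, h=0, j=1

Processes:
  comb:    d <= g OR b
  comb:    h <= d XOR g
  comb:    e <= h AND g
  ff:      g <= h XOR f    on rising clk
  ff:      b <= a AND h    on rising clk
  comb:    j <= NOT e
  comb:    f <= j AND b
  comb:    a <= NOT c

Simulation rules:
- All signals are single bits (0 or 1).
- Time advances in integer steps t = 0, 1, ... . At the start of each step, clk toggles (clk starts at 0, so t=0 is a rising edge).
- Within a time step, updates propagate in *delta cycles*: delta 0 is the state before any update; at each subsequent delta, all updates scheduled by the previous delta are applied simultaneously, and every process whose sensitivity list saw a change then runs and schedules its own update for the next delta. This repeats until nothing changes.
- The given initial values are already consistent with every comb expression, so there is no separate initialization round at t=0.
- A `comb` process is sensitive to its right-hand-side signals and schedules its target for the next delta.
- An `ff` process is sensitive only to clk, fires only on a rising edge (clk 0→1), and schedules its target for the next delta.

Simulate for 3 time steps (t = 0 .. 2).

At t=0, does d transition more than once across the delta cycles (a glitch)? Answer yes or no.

no

t=0 Δ0: a=1 b=0 h=0 c=0 f=0 e=0 d=1 g=1 clk=0 j=1
  Δ1: clk:0→1
  Δ2: g:1→0
  Δ3: h:0→1, d:1→0
  Δ4: h:1→0
  (4Δ to stable)
t=1 Δ0: a=1 b=0 h=0 c=0 f=0 e=0 d=0 g=0 clk=1 j=1
  Δ1: clk:1→0
  (1Δ to stable)
t=2 Δ0: a=1 b=0 h=0 c=0 f=0 e=0 d=0 g=0 clk=0 j=1
  Δ1: clk:0→1
  (1Δ to stable)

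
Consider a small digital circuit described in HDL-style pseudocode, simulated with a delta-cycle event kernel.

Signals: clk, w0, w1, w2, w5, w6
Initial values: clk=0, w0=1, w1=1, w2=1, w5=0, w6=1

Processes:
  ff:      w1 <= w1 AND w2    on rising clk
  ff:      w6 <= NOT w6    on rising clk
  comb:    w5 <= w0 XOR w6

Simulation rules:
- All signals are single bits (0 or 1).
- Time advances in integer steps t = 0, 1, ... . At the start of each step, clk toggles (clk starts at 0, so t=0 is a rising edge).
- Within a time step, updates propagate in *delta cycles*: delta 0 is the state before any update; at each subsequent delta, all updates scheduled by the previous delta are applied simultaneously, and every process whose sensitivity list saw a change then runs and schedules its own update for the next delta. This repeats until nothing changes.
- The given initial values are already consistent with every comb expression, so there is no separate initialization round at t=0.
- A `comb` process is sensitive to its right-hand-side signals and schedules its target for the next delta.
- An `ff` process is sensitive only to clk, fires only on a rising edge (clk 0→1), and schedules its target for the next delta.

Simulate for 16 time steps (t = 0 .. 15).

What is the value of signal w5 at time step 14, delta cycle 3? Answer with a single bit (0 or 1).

0

t0.Δ0 w5=0 w1=1 w2=1 clk=0 w6=1 w0=1
t0.Δ1 w5=0 w1=1 w2=1 clk=1 w6=1 w0=1
t0.Δ2 w5=0 w1=1 w2=1 clk=1 w6=0 w0=1
t0.Δ3 w5=1 w1=1 w2=1 clk=1 w6=0 w0=1
t1.Δ0 w5=1 w1=1 w2=1 clk=1 w6=0 w0=1
t1.Δ1 w5=1 w1=1 w2=1 clk=0 w6=0 w0=1
t2.Δ0 w5=1 w1=1 w2=1 clk=0 w6=0 w0=1
t2.Δ1 w5=1 w1=1 w2=1 clk=1 w6=0 w0=1
t2.Δ2 w5=1 w1=1 w2=1 clk=1 w6=1 w0=1
t2.Δ3 w5=0 w1=1 w2=1 clk=1 w6=1 w0=1
t3.Δ0 w5=0 w1=1 w2=1 clk=1 w6=1 w0=1
t3.Δ1 w5=0 w1=1 w2=1 clk=0 w6=1 w0=1
t4.Δ0 w5=0 w1=1 w2=1 clk=0 w6=1 w0=1
t4.Δ1 w5=0 w1=1 w2=1 clk=1 w6=1 w0=1
t4.Δ2 w5=0 w1=1 w2=1 clk=1 w6=0 w0=1
t4.Δ3 w5=1 w1=1 w2=1 clk=1 w6=0 w0=1
t5.Δ0 w5=1 w1=1 w2=1 clk=1 w6=0 w0=1
t5.Δ1 w5=1 w1=1 w2=1 clk=0 w6=0 w0=1
t6.Δ0 w5=1 w1=1 w2=1 clk=0 w6=0 w0=1
t6.Δ1 w5=1 w1=1 w2=1 clk=1 w6=0 w0=1
t6.Δ2 w5=1 w1=1 w2=1 clk=1 w6=1 w0=1
t6.Δ3 w5=0 w1=1 w2=1 clk=1 w6=1 w0=1
t7.Δ0 w5=0 w1=1 w2=1 clk=1 w6=1 w0=1
t7.Δ1 w5=0 w1=1 w2=1 clk=0 w6=1 w0=1
t8.Δ0 w5=0 w1=1 w2=1 clk=0 w6=1 w0=1
t8.Δ1 w5=0 w1=1 w2=1 clk=1 w6=1 w0=1
t8.Δ2 w5=0 w1=1 w2=1 clk=1 w6=0 w0=1
t8.Δ3 w5=1 w1=1 w2=1 clk=1 w6=0 w0=1
t9.Δ0 w5=1 w1=1 w2=1 clk=1 w6=0 w0=1
t9.Δ1 w5=1 w1=1 w2=1 clk=0 w6=0 w0=1
t10.Δ0 w5=1 w1=1 w2=1 clk=0 w6=0 w0=1
t10.Δ1 w5=1 w1=1 w2=1 clk=1 w6=0 w0=1
t10.Δ2 w5=1 w1=1 w2=1 clk=1 w6=1 w0=1
t10.Δ3 w5=0 w1=1 w2=1 clk=1 w6=1 w0=1
t11.Δ0 w5=0 w1=1 w2=1 clk=1 w6=1 w0=1
t11.Δ1 w5=0 w1=1 w2=1 clk=0 w6=1 w0=1
t12.Δ0 w5=0 w1=1 w2=1 clk=0 w6=1 w0=1
t12.Δ1 w5=0 w1=1 w2=1 clk=1 w6=1 w0=1
t12.Δ2 w5=0 w1=1 w2=1 clk=1 w6=0 w0=1
t12.Δ3 w5=1 w1=1 w2=1 clk=1 w6=0 w0=1
t13.Δ0 w5=1 w1=1 w2=1 clk=1 w6=0 w0=1
t13.Δ1 w5=1 w1=1 w2=1 clk=0 w6=0 w0=1
t14.Δ0 w5=1 w1=1 w2=1 clk=0 w6=0 w0=1
t14.Δ1 w5=1 w1=1 w2=1 clk=1 w6=0 w0=1
t14.Δ2 w5=1 w1=1 w2=1 clk=1 w6=1 w0=1
t14.Δ3 w5=0 w1=1 w2=1 clk=1 w6=1 w0=1
t15.Δ0 w5=0 w1=1 w2=1 clk=1 w6=1 w0=1
t15.Δ1 w5=0 w1=1 w2=1 clk=0 w6=1 w0=1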